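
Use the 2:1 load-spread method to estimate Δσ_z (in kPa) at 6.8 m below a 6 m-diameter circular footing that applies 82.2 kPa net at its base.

Δσ_z ≈ 18.1 kPa

By the 2:1 method the load spreads at 1 horizontal : 2 vertical, so at depth z the loaded area has grown by z in each plan dimension:
Δσ ≈ qD²/(D+z)² = 82.2×6²/(6+6.8)² = 18.062 kPa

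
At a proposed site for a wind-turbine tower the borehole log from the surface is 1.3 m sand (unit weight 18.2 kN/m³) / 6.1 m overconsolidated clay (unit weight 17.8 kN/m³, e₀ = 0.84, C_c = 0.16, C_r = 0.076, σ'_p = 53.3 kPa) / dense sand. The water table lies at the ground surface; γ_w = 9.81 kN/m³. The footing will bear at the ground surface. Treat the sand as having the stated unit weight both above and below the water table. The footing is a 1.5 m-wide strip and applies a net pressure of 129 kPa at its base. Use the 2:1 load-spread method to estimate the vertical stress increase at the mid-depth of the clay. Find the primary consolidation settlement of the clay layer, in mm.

S_c ≈ 102 mm

Mid-depth of clay below the ground surface: z = 1.3 + 6.1/2 = 4.35 m.
Total vertical stress at mid-clay: σ_v = 18.2×1.3 + 17.8×3.05 = 77.95 kPa.
Pore pressure: u = 9.81×(4.35 − 0) = 42.673 kPa.
Initial effective stress: σ'_0 = σ_v − u = 77.95 − 42.673 = 35.277 kPa.
Stress increase at mid-clay by the 2:1 spreading method:
Δσ = qB/(B+z) = 129×1.5/(1.5+4.35) = 33.077 kPa
Final effective stress: σ'_f = 35.277 + 33.077 = 68.354 kPa.
σ'_f = 68.354 > σ'_p = 53.3 kPa, so the stress path crosses the preconsolidation pressure — recompression up to σ'_p, then virgin compression beyond:
S_c = H/(1+e₀)·[C_r·log₁₀(σ'_p/σ'_0) + C_c·log₁₀(σ'_f/σ'_p)]
    = 6.1/1.84 × [0.076×log₁₀(53.3/35.277) + 0.16×log₁₀(68.354/53.3)]
    = 3.3152 × [0.013622 + 0.017286] = 0.1025 m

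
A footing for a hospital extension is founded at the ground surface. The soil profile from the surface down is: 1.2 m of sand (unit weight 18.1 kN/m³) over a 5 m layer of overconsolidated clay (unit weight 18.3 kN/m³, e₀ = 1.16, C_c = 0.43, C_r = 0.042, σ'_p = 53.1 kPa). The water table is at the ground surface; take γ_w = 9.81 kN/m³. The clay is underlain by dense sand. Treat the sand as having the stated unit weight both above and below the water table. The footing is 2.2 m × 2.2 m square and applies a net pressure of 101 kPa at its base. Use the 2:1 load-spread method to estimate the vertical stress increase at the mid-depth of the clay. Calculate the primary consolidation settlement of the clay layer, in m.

Mid-depth of clay below the ground surface: z = 1.2 + 5/2 = 3.7 m.
Total vertical stress at mid-clay: σ_v = 18.1×1.2 + 18.3×2.5 = 67.47 kPa.
Pore pressure: u = 9.81×(3.7 − 0) = 36.297 kPa.
Initial effective stress: σ'_0 = σ_v − u = 67.47 − 36.297 = 31.173 kPa.
Stress increase at mid-clay by the 2:1 spreading method:
Δσ = qBL/((B+z)(L+z)) = 101×2.2×2.2/((2.2+3.7)(2.2+3.7)) = 14.043 kPa
Final effective stress: σ'_f = 31.173 + 14.043 = 45.216 kPa.
σ'_f = 45.216 ≤ σ'_p = 53.1 kPa, so the clay remains overconsolidated and only the recompression index applies:
S_c = C_r·H/(1+e₀)·log₁₀(σ'_f/σ'_0) = 0.042×5/2.16×log₁₀(45.216/31.173)
    = 0.097222 × 0.16151 = 0.0157 m

S_c ≈ 0.0157 m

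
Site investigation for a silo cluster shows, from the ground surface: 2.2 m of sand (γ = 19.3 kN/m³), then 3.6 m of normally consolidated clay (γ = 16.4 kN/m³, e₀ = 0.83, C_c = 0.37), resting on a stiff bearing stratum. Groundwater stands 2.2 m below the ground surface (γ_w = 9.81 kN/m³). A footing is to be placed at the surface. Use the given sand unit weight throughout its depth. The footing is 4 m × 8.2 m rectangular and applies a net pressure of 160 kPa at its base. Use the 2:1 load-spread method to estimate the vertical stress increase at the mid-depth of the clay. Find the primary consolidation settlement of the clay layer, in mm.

Mid-depth of clay below the ground surface: z = 2.2 + 3.6/2 = 4 m.
Total vertical stress at mid-clay: σ_v = 19.3×2.2 + 16.4×1.8 = 71.98 kPa.
Pore pressure: u = 9.81×(4 − 2.2) = 17.658 kPa.
Initial effective stress: σ'_0 = σ_v − u = 71.98 − 17.658 = 54.322 kPa.
Stress increase at mid-clay by the 2:1 spreading method:
Δσ = qBL/((B+z)(L+z)) = 160×4×8.2/((4+4)(8.2+4)) = 53.77 kPa
Final effective stress: σ'_f = σ'_0 + Δσ = 54.322 + 53.77 = 108.09 kPa.
Normally consolidated clay, so the full stress increment lies on the virgin compression line:
S_c = C_c·H/(1+e₀)·log₁₀(σ'_f/σ'_0) = 0.37×3.6/(1+0.83)×log₁₀(108.09/54.322)
    = 0.72787 × 0.29881 = 0.2175 m

S_c ≈ 217 mm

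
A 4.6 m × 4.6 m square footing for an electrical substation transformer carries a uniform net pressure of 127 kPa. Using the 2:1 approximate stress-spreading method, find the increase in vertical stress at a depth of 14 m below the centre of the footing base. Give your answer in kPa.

Δσ_z ≈ 7.77 kPa

By the 2:1 method the load spreads at 1 horizontal : 2 vertical, so at depth z the loaded area has grown by z in each plan dimension:
Δσ = qBL/((B+z)(L+z)) = 127×4.6×4.6/((4.6+14)(4.6+14)) = 7.7677 kPa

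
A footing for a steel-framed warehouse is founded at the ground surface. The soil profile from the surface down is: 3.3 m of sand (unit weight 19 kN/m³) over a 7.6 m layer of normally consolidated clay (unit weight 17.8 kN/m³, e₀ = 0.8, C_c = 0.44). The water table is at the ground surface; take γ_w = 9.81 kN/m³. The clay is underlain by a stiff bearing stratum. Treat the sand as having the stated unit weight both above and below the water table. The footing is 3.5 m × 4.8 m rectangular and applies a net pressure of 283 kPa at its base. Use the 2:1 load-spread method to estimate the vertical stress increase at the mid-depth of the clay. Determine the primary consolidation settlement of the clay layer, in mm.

S_c ≈ 390 mm

Mid-depth of clay below the ground surface: z = 3.3 + 7.6/2 = 7.1 m.
Total vertical stress at mid-clay: σ_v = 19×3.3 + 17.8×3.8 = 130.34 kPa.
Pore pressure: u = 9.81×(7.1 − 0) = 69.651 kPa.
Initial effective stress: σ'_0 = σ_v − u = 130.34 − 69.651 = 60.689 kPa.
Stress increase at mid-clay by the 2:1 spreading method:
Δσ = qBL/((B+z)(L+z)) = 283×3.5×4.8/((3.5+7.1)(4.8+7.1)) = 37.691 kPa
Final effective stress: σ'_f = σ'_0 + Δσ = 60.689 + 37.691 = 98.38 kPa.
Normally consolidated clay, so the full stress increment lies on the virgin compression line:
S_c = C_c·H/(1+e₀)·log₁₀(σ'_f/σ'_0) = 0.44×7.6/(1+0.8)×log₁₀(98.38/60.689)
    = 1.8578 × 0.2098 = 0.3898 m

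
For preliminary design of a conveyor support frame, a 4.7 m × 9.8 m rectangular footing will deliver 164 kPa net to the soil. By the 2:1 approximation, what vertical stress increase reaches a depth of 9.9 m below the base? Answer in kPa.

By the 2:1 method the load spreads at 1 horizontal : 2 vertical, so at depth z the loaded area has grown by z in each plan dimension:
Δσ = qBL/((B+z)(L+z)) = 164×4.7×9.8/((4.7+9.9)(9.8+9.9)) = 26.263 kPa

Δσ_z ≈ 26.3 kPa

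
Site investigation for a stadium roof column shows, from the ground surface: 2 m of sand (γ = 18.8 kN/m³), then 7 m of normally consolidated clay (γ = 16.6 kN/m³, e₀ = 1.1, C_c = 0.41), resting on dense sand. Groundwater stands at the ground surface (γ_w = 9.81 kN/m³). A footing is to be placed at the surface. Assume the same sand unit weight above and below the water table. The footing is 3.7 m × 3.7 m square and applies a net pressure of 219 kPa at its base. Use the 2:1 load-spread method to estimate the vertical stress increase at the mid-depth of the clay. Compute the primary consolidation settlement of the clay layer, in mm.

S_c ≈ 365 mm

Mid-depth of clay below the ground surface: z = 2 + 7/2 = 5.5 m.
Total vertical stress at mid-clay: σ_v = 18.8×2 + 16.6×3.5 = 95.7 kPa.
Pore pressure: u = 9.81×(5.5 − 0) = 53.955 kPa.
Initial effective stress: σ'_0 = σ_v − u = 95.7 − 53.955 = 41.745 kPa.
Stress increase at mid-clay by the 2:1 spreading method:
Δσ = qBL/((B+z)(L+z)) = 219×3.7×3.7/((3.7+5.5)(3.7+5.5)) = 35.422 kPa
Final effective stress: σ'_f = σ'_0 + Δσ = 41.745 + 35.422 = 77.167 kPa.
Normally consolidated clay, so the full stress increment lies on the virgin compression line:
S_c = C_c·H/(1+e₀)·log₁₀(σ'_f/σ'_0) = 0.41×7/(1+1.1)×log₁₀(77.167/41.745)
    = 1.3667 × 0.26683 = 0.3647 m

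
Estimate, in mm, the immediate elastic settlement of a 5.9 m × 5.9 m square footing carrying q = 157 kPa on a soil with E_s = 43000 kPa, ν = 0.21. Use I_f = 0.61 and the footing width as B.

Immediate (elastic) settlement: S_e = q·B·(1−ν²)/E_s · I_f.
S_e = 157 × 5.9 × (1 − 0.21²) / 43000 × 0.61
    = 157 × 5.9 × 0.9559 / 43000 × 0.61
    = 0.01256 m = 12.56 mm

S_e ≈ 12.6 mm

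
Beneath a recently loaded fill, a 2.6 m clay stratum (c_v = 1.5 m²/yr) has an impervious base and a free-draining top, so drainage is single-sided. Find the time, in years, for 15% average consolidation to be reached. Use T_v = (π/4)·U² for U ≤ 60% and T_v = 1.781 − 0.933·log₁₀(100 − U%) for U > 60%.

t ≈ 0.0796 years

Drainage path length: H_d = H = 2.6 m (single drainage).
U ≤ 60%: T_v = (π/4)·U² = (π/4)×0.15² = 0.017671.
t = T_v·H_d²/c_v = 0.017671×2.6²/1.5 = 0.07964 years.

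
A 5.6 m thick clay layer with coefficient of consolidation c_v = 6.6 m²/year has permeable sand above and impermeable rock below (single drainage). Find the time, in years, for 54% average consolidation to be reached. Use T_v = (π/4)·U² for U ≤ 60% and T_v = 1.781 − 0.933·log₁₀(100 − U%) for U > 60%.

t ≈ 1.09 years

Drainage path length: H_d = H = 5.6 m (single drainage).
U ≤ 60%: T_v = (π/4)·U² = (π/4)×0.54² = 0.22902.
t = T_v·H_d²/c_v = 0.22902×5.6²/6.6 = 1.088 years.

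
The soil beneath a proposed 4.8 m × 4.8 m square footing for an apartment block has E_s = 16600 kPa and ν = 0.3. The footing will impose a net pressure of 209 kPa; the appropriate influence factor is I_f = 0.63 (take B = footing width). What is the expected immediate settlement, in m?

S_e ≈ 0.0346 m

Immediate (elastic) settlement: S_e = q·B·(1−ν²)/E_s · I_f.
S_e = 209 × 4.8 × (1 − 0.3²) / 16600 × 0.63
    = 209 × 4.8 × 0.91 / 16600 × 0.63
    = 0.03465 m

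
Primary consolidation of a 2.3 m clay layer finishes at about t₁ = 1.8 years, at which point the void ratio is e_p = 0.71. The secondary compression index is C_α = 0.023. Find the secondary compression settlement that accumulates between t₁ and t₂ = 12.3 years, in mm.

Secondary compression: S_s = C_α·H/(1+e_p)·log₁₀(t₂/t₁)
S_s = 0.023×2.3/(1+0.71)×log₁₀(12.3/1.8)
    = 0.03094 × 0.8346 = 0.02582 m

S_s ≈ 25.8 mm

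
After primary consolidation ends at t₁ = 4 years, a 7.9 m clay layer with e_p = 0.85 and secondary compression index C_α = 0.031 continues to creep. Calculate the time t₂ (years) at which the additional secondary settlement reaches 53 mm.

S_s = C_α·H/(1+e_p)·log₁₀(t₂/t₁) ⇒ log₁₀(t₂/t₁) = S_s·(1+e_p)/(C_α·H).
log₁₀(t₂/t₁) = 0.053 × (1+0.85) / (0.031×7.9) = 0.4004
t₂ = t₁ × 10^0.4004 = 4 × 2.514 = 10.06 years

t₂ ≈ 10.1 years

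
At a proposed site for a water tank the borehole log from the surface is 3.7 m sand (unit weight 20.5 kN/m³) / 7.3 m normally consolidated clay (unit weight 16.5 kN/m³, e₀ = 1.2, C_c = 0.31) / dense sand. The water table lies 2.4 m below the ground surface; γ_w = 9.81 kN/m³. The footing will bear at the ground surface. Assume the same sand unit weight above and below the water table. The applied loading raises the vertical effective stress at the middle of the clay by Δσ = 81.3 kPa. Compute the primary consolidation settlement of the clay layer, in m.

S_c ≈ 0.293 m

Mid-depth of clay below the ground surface: z = 3.7 + 7.3/2 = 7.35 m.
Total vertical stress at mid-clay: σ_v = 20.5×3.7 + 16.5×3.65 = 136.08 kPa.
Pore pressure: u = 9.81×(7.35 − 2.4) = 48.56 kPa.
Initial effective stress: σ'_0 = σ_v − u = 136.08 − 48.56 = 87.52 kPa.
Final effective stress: σ'_f = σ'_0 + Δσ = 87.52 + 81.3 = 168.82 kPa.
Normally consolidated clay, so the full stress increment lies on the virgin compression line:
S_c = C_c·H/(1+e₀)·log₁₀(σ'_f/σ'_0) = 0.31×7.3/(1+1.2)×log₁₀(168.82/87.52)
    = 1.0286 × 0.28532 = 0.2935 m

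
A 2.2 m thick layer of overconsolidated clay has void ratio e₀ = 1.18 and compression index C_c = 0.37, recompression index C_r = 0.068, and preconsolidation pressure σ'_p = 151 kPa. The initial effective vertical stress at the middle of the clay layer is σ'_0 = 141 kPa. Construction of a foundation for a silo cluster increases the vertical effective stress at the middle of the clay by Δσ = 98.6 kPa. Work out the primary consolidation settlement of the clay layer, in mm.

Final effective stress: σ'_f = 141 + 98.6 = 239.6 kPa.
σ'_f = 239.6 > σ'_p = 151 kPa, so the stress path crosses the preconsolidation pressure — recompression up to σ'_p, then virgin compression beyond:
S_c = H/(1+e₀)·[C_r·log₁₀(σ'_p/σ'_0) + C_c·log₁₀(σ'_f/σ'_p)]
    = 2.2/2.18 × [0.068×log₁₀(151/141) + 0.37×log₁₀(239.6/151)]
    = 1.0092 × [0.0020235 + 0.074189] = 0.07691 m

S_c ≈ 76.9 mm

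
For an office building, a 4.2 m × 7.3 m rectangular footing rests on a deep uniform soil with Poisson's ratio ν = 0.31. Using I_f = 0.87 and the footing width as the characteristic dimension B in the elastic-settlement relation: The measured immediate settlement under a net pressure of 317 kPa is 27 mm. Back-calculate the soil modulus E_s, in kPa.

E_s ≈ 38800 kPa

S_e = q·B·(1−ν²)/E_s · I_f  ⇒  E_s = q·B·(1−ν²)·I_f / S_e.
E_s = 317 × 4.2 × 0.9039 × 0.87 / 0.027 = 38780 kPa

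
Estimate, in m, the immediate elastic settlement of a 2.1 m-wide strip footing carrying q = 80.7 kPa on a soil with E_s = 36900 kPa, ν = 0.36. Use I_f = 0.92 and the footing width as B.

S_e ≈ 0.00368 m

Immediate (elastic) settlement: S_e = q·B·(1−ν²)/E_s · I_f.
S_e = 80.7 × 2.1 × (1 − 0.36²) / 36900 × 0.92
    = 80.7 × 2.1 × 0.8704 / 36900 × 0.92
    = 0.003678 m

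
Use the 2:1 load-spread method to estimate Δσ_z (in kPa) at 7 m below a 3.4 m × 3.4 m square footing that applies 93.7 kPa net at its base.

By the 2:1 method the load spreads at 1 horizontal : 2 vertical, so at depth z the loaded area has grown by z in each plan dimension:
Δσ = qBL/((B+z)(L+z)) = 93.7×3.4×3.4/((3.4+7)(3.4+7)) = 10.015 kPa

Δσ_z ≈ 10 kPa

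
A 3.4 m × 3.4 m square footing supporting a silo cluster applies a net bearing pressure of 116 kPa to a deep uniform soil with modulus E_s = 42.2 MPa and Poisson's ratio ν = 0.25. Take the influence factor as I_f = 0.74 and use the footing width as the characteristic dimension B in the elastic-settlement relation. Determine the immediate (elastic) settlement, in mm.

Immediate (elastic) settlement: S_e = q·B·(1−ν²)/E_s · I_f.
E_s = 42.2 MPa = 42200 kPa.
S_e = 116 × 3.4 × (1 − 0.25²) / 42200 × 0.74
    = 116 × 3.4 × 0.9375 / 42200 × 0.74
    = 0.006484 m = 6.484 mm

S_e ≈ 6.48 mm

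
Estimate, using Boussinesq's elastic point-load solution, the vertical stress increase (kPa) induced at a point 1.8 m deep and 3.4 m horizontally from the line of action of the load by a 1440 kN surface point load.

Δσ_z ≈ 4.76 kPa

Boussinesq vertical stress below a point load on an elastic half-space:
Δσ_z = 3P/(2πz²) · [1 + (r/z)²]^(−5/2)
r/z = 3.4/1.8 = 1.8889; [1+(r/z)²]^(−5/2) = 0.022424.
Δσ_z = 3×1440/(2π×1.8²) × 0.022424 = 212.21 × 0.022424 = 4.759 kPa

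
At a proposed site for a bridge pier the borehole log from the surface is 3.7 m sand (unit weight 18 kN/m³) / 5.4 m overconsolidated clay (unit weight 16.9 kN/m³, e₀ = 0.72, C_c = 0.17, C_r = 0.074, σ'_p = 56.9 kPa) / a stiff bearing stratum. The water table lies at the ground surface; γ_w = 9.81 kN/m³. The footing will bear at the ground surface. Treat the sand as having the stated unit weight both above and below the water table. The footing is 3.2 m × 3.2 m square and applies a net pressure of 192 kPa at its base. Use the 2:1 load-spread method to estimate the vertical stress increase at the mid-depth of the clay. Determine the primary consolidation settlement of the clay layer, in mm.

S_c ≈ 64.8 mm

Mid-depth of clay below the ground surface: z = 3.7 + 5.4/2 = 6.4 m.
Total vertical stress at mid-clay: σ_v = 18×3.7 + 16.9×2.7 = 112.23 kPa.
Pore pressure: u = 9.81×(6.4 − 0) = 62.784 kPa.
Initial effective stress: σ'_0 = σ_v − u = 112.23 − 62.784 = 49.446 kPa.
Stress increase at mid-clay by the 2:1 spreading method:
Δσ = qBL/((B+z)(L+z)) = 192×3.2×3.2/((3.2+6.4)(3.2+6.4)) = 21.333 kPa
Final effective stress: σ'_f = 49.446 + 21.333 = 70.779 kPa.
σ'_f = 70.779 > σ'_p = 56.9 kPa, so the stress path crosses the preconsolidation pressure — recompression up to σ'_p, then virgin compression beyond:
S_c = H/(1+e₀)·[C_r·log₁₀(σ'_p/σ'_0) + C_c·log₁₀(σ'_f/σ'_p)]
    = 5.4/1.72 × [0.074×log₁₀(56.9/49.446) + 0.17×log₁₀(70.779/56.9)]
    = 3.1395 × [0.0045126 + 0.016115] = 0.06476 m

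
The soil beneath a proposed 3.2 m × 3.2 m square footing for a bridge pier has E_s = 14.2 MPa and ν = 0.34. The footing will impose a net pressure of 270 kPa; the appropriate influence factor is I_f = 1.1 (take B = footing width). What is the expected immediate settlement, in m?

Immediate (elastic) settlement: S_e = q·B·(1−ν²)/E_s · I_f.
E_s = 14.2 MPa = 14200 kPa.
S_e = 270 × 3.2 × (1 − 0.34²) / 14200 × 1.1
    = 270 × 3.2 × 0.8844 / 14200 × 1.1
    = 0.05919 m

S_e ≈ 0.0592 m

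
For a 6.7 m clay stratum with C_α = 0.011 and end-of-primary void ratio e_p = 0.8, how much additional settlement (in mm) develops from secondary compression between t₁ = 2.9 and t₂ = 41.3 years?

Secondary compression: S_s = C_α·H/(1+e_p)·log₁₀(t₂/t₁)
S_s = 0.011×6.7/(1+0.8)×log₁₀(41.3/2.9)
    = 0.04094 × 1.154 = 0.04723 m

S_s ≈ 47.2 mm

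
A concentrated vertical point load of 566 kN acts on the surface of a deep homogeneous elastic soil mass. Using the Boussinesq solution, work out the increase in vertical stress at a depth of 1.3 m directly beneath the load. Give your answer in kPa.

Boussinesq vertical stress below a point load on an elastic half-space:
Δσ_z = 3P/(2πz²) · [1 + (r/z)²]^(−5/2)
r/z = 0/1.3 = 0; [1+(r/z)²]^(−5/2) = 1.
Δσ_z = 3×566/(2π×1.3²) × 1 = 159.91 × 1 = 159.9 kPa

Δσ_z ≈ 160 kPa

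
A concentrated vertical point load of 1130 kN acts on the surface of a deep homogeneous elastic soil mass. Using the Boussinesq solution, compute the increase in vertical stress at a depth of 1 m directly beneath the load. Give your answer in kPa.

Δσ_z ≈ 540 kPa

Boussinesq vertical stress below a point load on an elastic half-space:
Δσ_z = 3P/(2πz²) · [1 + (r/z)²]^(−5/2)
r/z = 0/1 = 0; [1+(r/z)²]^(−5/2) = 1.
Δσ_z = 3×1130/(2π×1²) × 1 = 539.54 × 1 = 539.5 kPa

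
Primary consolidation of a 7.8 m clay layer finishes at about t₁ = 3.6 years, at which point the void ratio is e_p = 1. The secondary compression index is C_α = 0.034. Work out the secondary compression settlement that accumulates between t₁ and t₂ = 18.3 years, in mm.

S_s ≈ 93.6 mm

Secondary compression: S_s = C_α·H/(1+e_p)·log₁₀(t₂/t₁)
S_s = 0.034×7.8/(1+1)×log₁₀(18.3/3.6)
    = 0.1326 × 0.7061 = 0.09364 m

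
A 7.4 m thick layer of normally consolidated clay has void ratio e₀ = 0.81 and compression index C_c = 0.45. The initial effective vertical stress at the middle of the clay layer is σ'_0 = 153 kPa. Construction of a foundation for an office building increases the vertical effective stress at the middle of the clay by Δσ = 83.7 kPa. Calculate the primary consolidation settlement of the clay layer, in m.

Final effective stress: σ'_f = σ'_0 + Δσ = 153 + 83.7 = 236.7 kPa.
Normally consolidated clay, so the full stress increment lies on the virgin compression line:
S_c = C_c·H/(1+e₀)·log₁₀(σ'_f/σ'_0) = 0.45×7.4/(1+0.81)×log₁₀(236.7/153)
    = 1.8398 × 0.18951 = 0.3487 m

S_c ≈ 0.349 m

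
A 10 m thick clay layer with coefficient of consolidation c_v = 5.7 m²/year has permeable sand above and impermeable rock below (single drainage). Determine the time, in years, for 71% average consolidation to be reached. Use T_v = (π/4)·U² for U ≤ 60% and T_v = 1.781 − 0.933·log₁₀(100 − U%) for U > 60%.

t ≈ 7.31 years

Drainage path length: H_d = H = 10 m (single drainage).
U > 60%: T_v = 1.781 − 0.933·log₁₀(100 − 71) = 0.41658.
t = T_v·H_d²/c_v = 0.41658×10²/5.7 = 7.308 years.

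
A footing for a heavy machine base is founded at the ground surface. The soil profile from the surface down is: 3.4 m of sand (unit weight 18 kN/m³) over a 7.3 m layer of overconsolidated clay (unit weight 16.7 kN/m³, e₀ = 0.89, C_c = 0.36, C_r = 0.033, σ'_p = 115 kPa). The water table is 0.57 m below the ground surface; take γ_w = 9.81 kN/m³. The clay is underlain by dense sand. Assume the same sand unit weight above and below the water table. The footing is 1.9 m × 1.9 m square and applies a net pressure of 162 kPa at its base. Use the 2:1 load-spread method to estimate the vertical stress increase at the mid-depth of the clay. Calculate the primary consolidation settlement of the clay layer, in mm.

S_c ≈ 6.5 mm

Mid-depth of clay below the ground surface: z = 3.4 + 7.3/2 = 7.05 m.
Total vertical stress at mid-clay: σ_v = 18×3.4 + 16.7×3.65 = 122.16 kPa.
Pore pressure: u = 9.81×(7.05 − 0.57) = 63.569 kPa.
Initial effective stress: σ'_0 = σ_v − u = 122.16 − 63.569 = 58.591 kPa.
Stress increase at mid-clay by the 2:1 spreading method:
Δσ = qBL/((B+z)(L+z)) = 162×1.9×1.9/((1.9+7.05)(1.9+7.05)) = 7.3009 kPa
Final effective stress: σ'_f = 58.591 + 7.3009 = 65.892 kPa.
σ'_f = 65.892 ≤ σ'_p = 115 kPa, so the clay remains overconsolidated and only the recompression index applies:
S_c = C_r·H/(1+e₀)·log₁₀(σ'_f/σ'_0) = 0.033×7.3/1.89×log₁₀(65.892/58.591)
    = 0.12746 × 0.051002 = 0.006501 m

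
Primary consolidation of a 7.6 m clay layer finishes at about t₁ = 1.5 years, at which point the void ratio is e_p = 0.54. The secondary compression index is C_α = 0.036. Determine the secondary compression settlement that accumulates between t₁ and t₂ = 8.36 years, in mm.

Secondary compression: S_s = C_α·H/(1+e_p)·log₁₀(t₂/t₁)
S_s = 0.036×7.6/(1+0.54)×log₁₀(8.36/1.5)
    = 0.1777 × 0.7461 = 0.1326 m

S_s ≈ 133 mm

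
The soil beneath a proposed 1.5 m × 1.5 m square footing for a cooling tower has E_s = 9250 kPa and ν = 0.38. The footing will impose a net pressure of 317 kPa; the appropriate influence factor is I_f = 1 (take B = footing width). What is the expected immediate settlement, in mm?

Immediate (elastic) settlement: S_e = q·B·(1−ν²)/E_s · I_f.
S_e = 317 × 1.5 × (1 − 0.38²) / 9250 × 1
    = 317 × 1.5 × 0.8556 / 9250 × 1
    = 0.04398 m = 43.98 mm

S_e ≈ 44 mm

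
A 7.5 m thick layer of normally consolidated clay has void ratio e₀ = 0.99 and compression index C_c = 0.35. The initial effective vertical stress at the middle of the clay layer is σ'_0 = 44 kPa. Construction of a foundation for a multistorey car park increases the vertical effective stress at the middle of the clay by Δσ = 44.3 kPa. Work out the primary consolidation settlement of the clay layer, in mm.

S_c ≈ 399 mm

Final effective stress: σ'_f = σ'_0 + Δσ = 44 + 44.3 = 88.3 kPa.
Normally consolidated clay, so the full stress increment lies on the virgin compression line:
S_c = C_c·H/(1+e₀)·log₁₀(σ'_f/σ'_0) = 0.35×7.5/(1+0.99)×log₁₀(88.3/44)
    = 1.3191 × 0.30251 = 0.399 m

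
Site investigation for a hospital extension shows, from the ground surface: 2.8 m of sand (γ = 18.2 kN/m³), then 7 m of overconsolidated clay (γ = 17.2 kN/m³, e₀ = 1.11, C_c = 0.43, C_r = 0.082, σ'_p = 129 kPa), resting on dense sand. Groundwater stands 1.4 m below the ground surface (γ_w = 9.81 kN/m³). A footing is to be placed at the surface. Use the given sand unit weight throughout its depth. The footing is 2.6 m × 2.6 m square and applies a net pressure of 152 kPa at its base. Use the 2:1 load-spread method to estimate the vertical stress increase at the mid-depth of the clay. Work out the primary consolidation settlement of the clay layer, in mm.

S_c ≈ 22.1 mm

Mid-depth of clay below the ground surface: z = 2.8 + 7/2 = 6.3 m.
Total vertical stress at mid-clay: σ_v = 18.2×2.8 + 17.2×3.5 = 111.16 kPa.
Pore pressure: u = 9.81×(6.3 − 1.4) = 48.069 kPa.
Initial effective stress: σ'_0 = σ_v − u = 111.16 − 48.069 = 63.091 kPa.
Stress increase at mid-clay by the 2:1 spreading method:
Δσ = qBL/((B+z)(L+z)) = 152×2.6×2.6/((2.6+6.3)(2.6+6.3)) = 12.972 kPa
Final effective stress: σ'_f = 63.091 + 12.972 = 76.063 kPa.
σ'_f = 76.063 ≤ σ'_p = 129 kPa, so the clay remains overconsolidated and only the recompression index applies:
S_c = C_r·H/(1+e₀)·log₁₀(σ'_f/σ'_0) = 0.082×7/2.11×log₁₀(76.063/63.091)
    = 0.27204 × 0.081206 = 0.02209 m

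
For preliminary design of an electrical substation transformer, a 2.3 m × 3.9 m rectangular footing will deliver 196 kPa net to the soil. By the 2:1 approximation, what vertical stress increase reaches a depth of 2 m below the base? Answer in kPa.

Δσ_z ≈ 69.3 kPa

By the 2:1 method the load spreads at 1 horizontal : 2 vertical, so at depth z the loaded area has grown by z in each plan dimension:
Δσ = qBL/((B+z)(L+z)) = 196×2.3×3.9/((2.3+2)(3.9+2)) = 69.299 kPa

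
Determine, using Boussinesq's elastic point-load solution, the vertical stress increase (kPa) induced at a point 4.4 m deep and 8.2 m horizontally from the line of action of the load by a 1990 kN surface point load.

Δσ_z ≈ 1.16 kPa

Boussinesq vertical stress below a point load on an elastic half-space:
Δσ_z = 3P/(2πz²) · [1 + (r/z)²]^(−5/2)
r/z = 8.2/4.4 = 1.8636; [1+(r/z)²]^(−5/2) = 0.02363.
Δσ_z = 3×1990/(2π×4.4²) × 0.02363 = 49.078 × 0.02363 = 1.16 kPa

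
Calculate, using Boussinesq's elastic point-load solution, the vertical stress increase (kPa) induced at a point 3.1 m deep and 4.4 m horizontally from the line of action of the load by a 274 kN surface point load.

Boussinesq vertical stress below a point load on an elastic half-space:
Δσ_z = 3P/(2πz²) · [1 + (r/z)²]^(−5/2)
r/z = 4.4/3.1 = 1.4194; [1+(r/z)²]^(−5/2) = 0.063378.
Δσ_z = 3×274/(2π×3.1²) × 0.063378 = 13.613 × 0.063378 = 0.8628 kPa

Δσ_z ≈ 0.863 kPa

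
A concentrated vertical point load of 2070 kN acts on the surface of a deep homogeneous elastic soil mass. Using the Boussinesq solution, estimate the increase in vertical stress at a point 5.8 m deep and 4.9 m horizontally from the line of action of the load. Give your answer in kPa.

Δσ_z ≈ 7.64 kPa

Boussinesq vertical stress below a point load on an elastic half-space:
Δσ_z = 3P/(2πz²) · [1 + (r/z)²]^(−5/2)
r/z = 4.9/5.8 = 0.84483; [1+(r/z)²]^(−5/2) = 0.2601.
Δσ_z = 3×2070/(2π×5.8²) × 0.2601 = 29.38 × 0.2601 = 7.642 kPa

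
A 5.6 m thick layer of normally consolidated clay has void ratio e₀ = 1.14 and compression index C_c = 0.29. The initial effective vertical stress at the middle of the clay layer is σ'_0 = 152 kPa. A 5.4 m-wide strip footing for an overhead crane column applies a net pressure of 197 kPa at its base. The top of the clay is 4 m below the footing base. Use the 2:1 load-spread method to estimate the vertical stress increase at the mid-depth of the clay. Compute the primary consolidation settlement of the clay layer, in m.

S_c ≈ 0.149 m

Mid-depth of clay below the footing base: z = 4 + 5.6/2 = 6.8 m.
Stress increase at mid-clay by the 2:1 spreading method:
Δσ = qB/(B+z) = 197×5.4/(5.4+6.8) = 87.197 kPa
Final effective stress: σ'_f = σ'_0 + Δσ = 152 + 87.197 = 239.2 kPa.
Normally consolidated clay, so the full stress increment lies on the virgin compression line:
S_c = C_c·H/(1+e₀)·log₁₀(σ'_f/σ'_0) = 0.29×5.6/(1+1.14)×log₁₀(239.2/152)
    = 0.75888 × 0.19692 = 0.1494 m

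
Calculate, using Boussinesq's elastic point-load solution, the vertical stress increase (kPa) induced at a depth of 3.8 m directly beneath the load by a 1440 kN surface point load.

Boussinesq vertical stress below a point load on an elastic half-space:
Δσ_z = 3P/(2πz²) · [1 + (r/z)²]^(−5/2)
r/z = 0/3.8 = 0; [1+(r/z)²]^(−5/2) = 1.
Δσ_z = 3×1440/(2π×3.8²) × 1 = 47.614 × 1 = 47.61 kPa

Δσ_z ≈ 47.6 kPa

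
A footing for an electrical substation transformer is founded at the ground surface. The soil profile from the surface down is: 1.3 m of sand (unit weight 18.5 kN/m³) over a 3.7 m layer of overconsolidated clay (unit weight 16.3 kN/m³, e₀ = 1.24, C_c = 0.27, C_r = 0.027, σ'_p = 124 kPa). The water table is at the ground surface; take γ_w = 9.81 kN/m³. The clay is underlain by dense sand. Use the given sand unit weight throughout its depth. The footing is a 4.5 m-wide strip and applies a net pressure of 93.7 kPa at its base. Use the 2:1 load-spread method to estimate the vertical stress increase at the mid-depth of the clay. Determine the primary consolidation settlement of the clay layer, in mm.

Mid-depth of clay below the ground surface: z = 1.3 + 3.7/2 = 3.15 m.
Total vertical stress at mid-clay: σ_v = 18.5×1.3 + 16.3×1.85 = 54.205 kPa.
Pore pressure: u = 9.81×(3.15 − 0) = 30.902 kPa.
Initial effective stress: σ'_0 = σ_v − u = 54.205 − 30.902 = 23.303 kPa.
Stress increase at mid-clay by the 2:1 spreading method:
Δσ = qB/(B+z) = 93.7×4.5/(4.5+3.15) = 55.118 kPa
Final effective stress: σ'_f = 23.303 + 55.118 = 78.421 kPa.
σ'_f = 78.421 ≤ σ'_p = 124 kPa, so the clay remains overconsolidated and only the recompression index applies:
S_c = C_r·H/(1+e₀)·log₁₀(σ'_f/σ'_0) = 0.027×3.7/2.24×log₁₀(78.421/23.303)
    = 0.044599 × 0.52702 = 0.0235 m

S_c ≈ 23.5 mm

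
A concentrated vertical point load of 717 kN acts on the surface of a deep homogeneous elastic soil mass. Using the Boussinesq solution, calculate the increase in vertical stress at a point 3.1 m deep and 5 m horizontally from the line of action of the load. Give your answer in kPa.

Boussinesq vertical stress below a point load on an elastic half-space:
Δσ_z = 3P/(2πz²) · [1 + (r/z)²]^(−5/2)
r/z = 5/3.1 = 1.6129; [1+(r/z)²]^(−5/2) = 0.040626.
Δσ_z = 3×717/(2π×3.1²) × 0.040626 = 35.624 × 0.040626 = 1.447 kPa

Δσ_z ≈ 1.45 kPa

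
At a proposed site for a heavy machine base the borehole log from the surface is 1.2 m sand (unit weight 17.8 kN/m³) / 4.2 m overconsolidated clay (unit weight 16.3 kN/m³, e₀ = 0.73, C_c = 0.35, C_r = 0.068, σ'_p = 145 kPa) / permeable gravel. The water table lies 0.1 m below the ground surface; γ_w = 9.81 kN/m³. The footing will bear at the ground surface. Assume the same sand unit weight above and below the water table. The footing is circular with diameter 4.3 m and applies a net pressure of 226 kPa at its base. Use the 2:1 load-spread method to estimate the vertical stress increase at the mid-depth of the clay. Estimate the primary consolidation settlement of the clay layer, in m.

S_c ≈ 0.0992 m

Mid-depth of clay below the ground surface: z = 1.2 + 4.2/2 = 3.3 m.
Total vertical stress at mid-clay: σ_v = 17.8×1.2 + 16.3×2.1 = 55.59 kPa.
Pore pressure: u = 9.81×(3.3 − 0.1) = 31.392 kPa.
Initial effective stress: σ'_0 = σ_v − u = 55.59 − 31.392 = 24.198 kPa.
Stress increase at mid-clay by the 2:1 spreading method:
Δσ ≈ qD²/(D+z)² = 226×4.3²/(4.3+3.3)² = 72.347 kPa
Final effective stress: σ'_f = 24.198 + 72.347 = 96.545 kPa.
σ'_f = 96.545 ≤ σ'_p = 145 kPa, so the clay remains overconsolidated and only the recompression index applies:
S_c = C_r·H/(1+e₀)·log₁₀(σ'_f/σ'_0) = 0.068×4.2/1.73×log₁₀(96.545/24.198)
    = 0.16508 × 0.60095 = 0.09921 m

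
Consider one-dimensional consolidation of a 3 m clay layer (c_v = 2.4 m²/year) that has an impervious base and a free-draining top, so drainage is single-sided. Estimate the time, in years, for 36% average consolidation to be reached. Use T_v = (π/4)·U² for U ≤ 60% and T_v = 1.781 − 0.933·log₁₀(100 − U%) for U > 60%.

t ≈ 0.382 years

Drainage path length: H_d = H = 3 m (single drainage).
U ≤ 60%: T_v = (π/4)·U² = (π/4)×0.36² = 0.10179.
t = T_v·H_d²/c_v = 0.10179×3²/2.4 = 0.3817 years.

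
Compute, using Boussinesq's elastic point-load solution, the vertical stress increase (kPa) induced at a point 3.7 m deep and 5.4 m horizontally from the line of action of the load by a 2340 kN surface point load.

Δσ_z ≈ 4.71 kPa

Boussinesq vertical stress below a point load on an elastic half-space:
Δσ_z = 3P/(2πz²) · [1 + (r/z)²]^(−5/2)
r/z = 5.4/3.7 = 1.4595; [1+(r/z)²]^(−5/2) = 0.057694.
Δσ_z = 3×2340/(2π×3.7²) × 0.057694 = 81.612 × 0.057694 = 4.709 kPa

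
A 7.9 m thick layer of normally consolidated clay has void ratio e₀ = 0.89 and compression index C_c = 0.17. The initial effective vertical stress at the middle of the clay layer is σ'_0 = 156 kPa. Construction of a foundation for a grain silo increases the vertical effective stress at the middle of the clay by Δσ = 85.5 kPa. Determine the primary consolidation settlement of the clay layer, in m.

Final effective stress: σ'_f = σ'_0 + Δσ = 156 + 85.5 = 241.5 kPa.
Normally consolidated clay, so the full stress increment lies on the virgin compression line:
S_c = C_c·H/(1+e₀)·log₁₀(σ'_f/σ'_0) = 0.17×7.9/(1+0.89)×log₁₀(241.5/156)
    = 0.71058 × 0.18979 = 0.1349 m

S_c ≈ 0.135 m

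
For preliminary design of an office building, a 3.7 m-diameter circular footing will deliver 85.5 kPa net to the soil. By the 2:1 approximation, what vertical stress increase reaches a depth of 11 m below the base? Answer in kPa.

By the 2:1 method the load spreads at 1 horizontal : 2 vertical, so at depth z the loaded area has grown by z in each plan dimension:
Δσ ≈ qD²/(D+z)² = 85.5×3.7²/(3.7+11)² = 5.4167 kPa

Δσ_z ≈ 5.42 kPa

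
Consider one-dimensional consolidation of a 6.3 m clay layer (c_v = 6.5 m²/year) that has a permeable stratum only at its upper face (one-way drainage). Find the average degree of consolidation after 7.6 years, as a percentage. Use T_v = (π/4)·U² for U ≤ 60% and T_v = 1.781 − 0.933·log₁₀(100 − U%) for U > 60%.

U ≈ 96.2 %

Drainage path length: H_d = H = 6.3 m (single drainage).
T_v = c_v·t/H_d² = 6.5×7.6/6.3² = 1.2446.
T_v = 1.2446 corresponds to the U > 60% branch:
U = 1 − 10^((1.781 − T_v)/0.933)/100 = 0.9624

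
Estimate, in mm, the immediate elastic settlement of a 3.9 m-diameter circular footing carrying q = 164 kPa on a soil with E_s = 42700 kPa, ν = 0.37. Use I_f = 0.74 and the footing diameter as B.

Immediate (elastic) settlement: S_e = q·B·(1−ν²)/E_s · I_f.
S_e = 164 × 3.9 × (1 − 0.37²) / 42700 × 0.74
    = 164 × 3.9 × 0.8631 / 42700 × 0.74
    = 0.009567 m = 9.567 mm

S_e ≈ 9.57 mm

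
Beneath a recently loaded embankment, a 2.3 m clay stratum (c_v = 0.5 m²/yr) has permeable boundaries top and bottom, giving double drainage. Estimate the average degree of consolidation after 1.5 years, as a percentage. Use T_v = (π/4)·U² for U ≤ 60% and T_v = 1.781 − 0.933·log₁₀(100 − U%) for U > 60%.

Drainage path length: H_d = H/2 = 1.15 m (double drainage).
T_v = c_v·t/H_d² = 0.5×1.5/1.15² = 0.56711.
T_v = 0.56711 corresponds to the U > 60% branch:
U = 1 − 10^((1.781 − T_v)/0.933)/100 = 0.8

U ≈ 80 %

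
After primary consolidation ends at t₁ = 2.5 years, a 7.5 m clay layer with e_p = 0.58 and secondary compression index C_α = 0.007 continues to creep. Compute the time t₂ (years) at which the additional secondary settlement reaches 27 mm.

t₂ ≈ 16.2 years

S_s = C_α·H/(1+e_p)·log₁₀(t₂/t₁) ⇒ log₁₀(t₂/t₁) = S_s·(1+e_p)/(C_α·H).
log₁₀(t₂/t₁) = 0.027 × (1+0.58) / (0.007×7.5) = 0.8126
t₂ = t₁ × 10^0.8126 = 2.5 × 6.495 = 16.24 years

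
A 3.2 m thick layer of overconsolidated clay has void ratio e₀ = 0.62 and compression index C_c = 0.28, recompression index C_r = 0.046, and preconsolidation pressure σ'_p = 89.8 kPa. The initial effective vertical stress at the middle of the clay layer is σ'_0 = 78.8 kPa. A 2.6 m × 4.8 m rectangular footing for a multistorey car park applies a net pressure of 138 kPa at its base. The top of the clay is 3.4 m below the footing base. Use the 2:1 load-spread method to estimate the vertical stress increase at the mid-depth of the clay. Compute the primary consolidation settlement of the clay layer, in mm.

Mid-depth of clay below the footing base: z = 3.4 + 3.2/2 = 5 m.
Stress increase at mid-clay by the 2:1 spreading method:
Δσ = qBL/((B+z)(L+z)) = 138×2.6×4.8/((2.6+5)(4.8+5)) = 23.124 kPa
Final effective stress: σ'_f = 78.8 + 23.124 = 101.92 kPa.
σ'_f = 101.92 > σ'_p = 89.8 kPa, so the stress path crosses the preconsolidation pressure — recompression up to σ'_p, then virgin compression beyond:
S_c = H/(1+e₀)·[C_r·log₁₀(σ'_p/σ'_0) + C_c·log₁₀(σ'_f/σ'_p)]
    = 3.2/1.62 × [0.046×log₁₀(89.8/78.8) + 0.28×log₁₀(101.92/89.8)]
    = 1.9753 × [0.0026105 + 0.015395] = 0.03557 m

S_c ≈ 35.6 mm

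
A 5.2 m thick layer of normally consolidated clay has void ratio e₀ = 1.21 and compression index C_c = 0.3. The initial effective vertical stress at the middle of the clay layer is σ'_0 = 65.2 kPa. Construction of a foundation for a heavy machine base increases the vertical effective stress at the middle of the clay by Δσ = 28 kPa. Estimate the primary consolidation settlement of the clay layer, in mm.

S_c ≈ 110 mm

Final effective stress: σ'_f = σ'_0 + Δσ = 65.2 + 28 = 93.2 kPa.
Normally consolidated clay, so the full stress increment lies on the virgin compression line:
S_c = C_c·H/(1+e₀)·log₁₀(σ'_f/σ'_0) = 0.3×5.2/(1+1.21)×log₁₀(93.2/65.2)
    = 0.70588 × 0.15517 = 0.1095 m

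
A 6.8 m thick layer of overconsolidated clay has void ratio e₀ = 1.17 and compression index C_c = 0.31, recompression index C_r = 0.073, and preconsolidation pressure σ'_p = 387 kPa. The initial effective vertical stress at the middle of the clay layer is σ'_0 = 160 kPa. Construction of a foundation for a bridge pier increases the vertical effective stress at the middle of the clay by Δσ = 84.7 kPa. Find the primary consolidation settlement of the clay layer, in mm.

S_c ≈ 42.2 mm

Final effective stress: σ'_f = 160 + 84.7 = 244.7 kPa.
σ'_f = 244.7 ≤ σ'_p = 387 kPa, so the clay remains overconsolidated and only the recompression index applies:
S_c = C_r·H/(1+e₀)·log₁₀(σ'_f/σ'_0) = 0.073×6.8/2.17×log₁₀(244.7/160)
    = 0.22875 × 0.18451 = 0.04221 m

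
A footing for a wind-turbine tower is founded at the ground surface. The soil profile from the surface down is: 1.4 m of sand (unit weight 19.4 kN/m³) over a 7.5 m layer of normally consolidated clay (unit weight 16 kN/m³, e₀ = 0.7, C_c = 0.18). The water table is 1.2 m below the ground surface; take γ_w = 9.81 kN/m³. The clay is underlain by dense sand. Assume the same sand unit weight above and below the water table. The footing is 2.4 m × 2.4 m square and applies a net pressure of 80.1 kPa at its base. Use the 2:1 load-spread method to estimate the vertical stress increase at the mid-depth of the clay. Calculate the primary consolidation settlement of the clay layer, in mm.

Mid-depth of clay below the ground surface: z = 1.4 + 7.5/2 = 5.15 m.
Total vertical stress at mid-clay: σ_v = 19.4×1.4 + 16×3.75 = 87.16 kPa.
Pore pressure: u = 9.81×(5.15 − 1.2) = 38.75 kPa.
Initial effective stress: σ'_0 = σ_v − u = 87.16 − 38.75 = 48.41 kPa.
Stress increase at mid-clay by the 2:1 spreading method:
Δσ = qBL/((B+z)(L+z)) = 80.1×2.4×2.4/((2.4+5.15)(2.4+5.15)) = 8.094 kPa
Final effective stress: σ'_f = σ'_0 + Δσ = 48.41 + 8.094 = 56.504 kPa.
Normally consolidated clay, so the full stress increment lies on the virgin compression line:
S_c = C_c·H/(1+e₀)·log₁₀(σ'_f/σ'_0) = 0.18×7.5/(1+0.7)×log₁₀(56.504/48.41)
    = 0.79412 × 0.067144 = 0.05332 m

S_c ≈ 53.3 mm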